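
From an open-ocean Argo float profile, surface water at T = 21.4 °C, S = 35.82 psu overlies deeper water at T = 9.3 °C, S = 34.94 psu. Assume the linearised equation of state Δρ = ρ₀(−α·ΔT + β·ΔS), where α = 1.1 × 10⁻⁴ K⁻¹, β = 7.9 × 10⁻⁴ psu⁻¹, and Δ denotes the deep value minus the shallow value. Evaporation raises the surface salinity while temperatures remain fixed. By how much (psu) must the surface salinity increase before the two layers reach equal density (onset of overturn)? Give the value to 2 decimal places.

Neutral buoyancy requires −α(T_deep − T_surf) + β(S_deep − S_surf′) = 0.
S_surf′ = S_deep − (α/β)·ΔT = 34.94 − (1.1 × 10⁻⁴/7.9 × 10⁻⁴)·(-12.1) = 36.6248 psu.
Increase required: 36.6248 − 35.82 = 0.8048 psu.

0.80 psu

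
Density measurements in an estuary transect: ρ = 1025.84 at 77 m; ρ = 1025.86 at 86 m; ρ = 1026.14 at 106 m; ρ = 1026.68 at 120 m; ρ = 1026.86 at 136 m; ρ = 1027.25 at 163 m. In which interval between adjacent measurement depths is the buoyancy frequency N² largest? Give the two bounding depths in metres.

Compute the density gradient over each adjacent pair:
  77–86 m: Δρ/Δz = 0.02/9 = 2.2 × 10⁻³ kg m⁻⁴
  86–106 m: Δρ/Δz = 0.28/20 = 0.014 kg m⁻⁴
  106–120 m: Δρ/Δz = 0.54/14 = 0.039 kg m⁻⁴
  120–136 m: Δρ/Δz = 0.18/16 = 0.011 kg m⁻⁴
  136–163 m: Δρ/Δz = 0.39/27 = 0.014 kg m⁻⁴
The largest gradient is in the 106–120 m interval — the pycnocline.

106–120 m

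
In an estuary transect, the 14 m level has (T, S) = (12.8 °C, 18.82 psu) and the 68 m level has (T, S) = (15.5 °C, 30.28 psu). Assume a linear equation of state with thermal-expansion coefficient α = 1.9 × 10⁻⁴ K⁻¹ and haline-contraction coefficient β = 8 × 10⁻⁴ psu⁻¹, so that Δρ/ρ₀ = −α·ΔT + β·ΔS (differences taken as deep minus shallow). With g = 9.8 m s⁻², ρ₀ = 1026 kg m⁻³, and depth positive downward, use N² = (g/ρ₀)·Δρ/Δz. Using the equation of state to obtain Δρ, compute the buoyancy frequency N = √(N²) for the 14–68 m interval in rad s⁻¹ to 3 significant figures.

0.0396 rad s⁻¹

ΔT = +2.7 K, ΔS = +11.46 psu (deep − shallow).
Δρ/ρ₀ = −αΔT + βΔS = -5.13 × 10⁻⁴ + 9.168 × 10⁻³ = 8.655 × 10⁻³, so Δρ ≈ 8.880 kg m⁻³.
N² = (g/ρ₀)·Δρ/Δz = g·(Δρ/ρ₀)/Δz = 9.8 × 8.655 × 10⁻³ / 54 = 1.5707 × 10⁻³ s⁻².
N = √(1.5707 × 10⁻³) = 0.039632 rad s⁻¹ ≈ 0.0396 rad s⁻¹.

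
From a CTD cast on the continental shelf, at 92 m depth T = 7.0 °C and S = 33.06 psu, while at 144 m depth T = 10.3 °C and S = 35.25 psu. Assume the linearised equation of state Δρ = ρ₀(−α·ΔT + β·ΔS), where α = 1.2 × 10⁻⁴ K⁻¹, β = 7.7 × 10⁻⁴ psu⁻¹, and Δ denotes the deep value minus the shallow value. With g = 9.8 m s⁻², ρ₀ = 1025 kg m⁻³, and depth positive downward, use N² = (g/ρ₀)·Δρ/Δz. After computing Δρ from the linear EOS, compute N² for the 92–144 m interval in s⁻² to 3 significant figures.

2.43 × 10⁻⁴ s⁻²

ΔT = +3.3 K, ΔS = +2.19 psu (deep − shallow).
Δρ/ρ₀ = −αΔT + βΔS = -3.96 × 10⁻⁴ + 1.6863 × 10⁻³ = 1.2903 × 10⁻³, so Δρ ≈ 1.323 kg m⁻³.
N² = (g/ρ₀)·Δρ/Δz = g·(Δρ/ρ₀)/Δz = 9.8 × 1.2903 × 10⁻³ / 52 = 2.4317 × 10⁻⁴ s⁻² ≈ 2.43 × 10⁻⁴ s⁻².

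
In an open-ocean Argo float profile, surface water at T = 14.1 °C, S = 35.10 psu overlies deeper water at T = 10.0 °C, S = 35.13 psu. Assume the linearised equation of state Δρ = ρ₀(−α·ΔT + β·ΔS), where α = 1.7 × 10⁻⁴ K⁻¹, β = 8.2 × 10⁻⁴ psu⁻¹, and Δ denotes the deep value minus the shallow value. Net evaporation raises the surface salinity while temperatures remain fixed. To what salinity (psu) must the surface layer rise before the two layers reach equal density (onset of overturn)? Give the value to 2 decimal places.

Neutral buoyancy requires −α(T_deep − T_surf) + β(S_deep − S_surf′) = 0.
S_surf′ = S_deep − (α/β)·ΔT = 35.13 − (1.7 × 10⁻⁴/8.2 × 10⁻⁴)·(-4.1) = 35.9800 psu.
Increase required: 35.9800 − 35.10 = 0.8800 psu.

35.98 psu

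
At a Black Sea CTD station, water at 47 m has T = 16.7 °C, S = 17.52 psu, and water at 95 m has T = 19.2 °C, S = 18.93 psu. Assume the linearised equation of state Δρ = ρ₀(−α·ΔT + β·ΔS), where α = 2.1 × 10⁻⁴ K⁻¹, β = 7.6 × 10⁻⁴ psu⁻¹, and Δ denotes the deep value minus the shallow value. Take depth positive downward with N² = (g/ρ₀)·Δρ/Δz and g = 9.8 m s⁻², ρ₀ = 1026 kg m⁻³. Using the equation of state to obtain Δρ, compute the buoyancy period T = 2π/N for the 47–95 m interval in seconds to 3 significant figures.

ΔT = +2.5 K, ΔS = +1.41 psu (deep − shallow).
Δρ/ρ₀ = −αΔT + βΔS = -5.25 × 10⁻⁴ + 1.0716 × 10⁻³ = 5.466 × 10⁻⁴, so Δρ ≈ 0.5608 kg m⁻³.
N² = (g/ρ₀)·Δρ/Δz = g·(Δρ/ρ₀)/Δz = 9.8 × 5.466 × 10⁻⁴ / 48 = 1.1160 × 10⁻⁴ s⁻².
N = √(1.1160 × 10⁻⁴) = 0.010564 rad s⁻¹ → T = 2π/N = 594.77 s ≈ 595 s.

595 s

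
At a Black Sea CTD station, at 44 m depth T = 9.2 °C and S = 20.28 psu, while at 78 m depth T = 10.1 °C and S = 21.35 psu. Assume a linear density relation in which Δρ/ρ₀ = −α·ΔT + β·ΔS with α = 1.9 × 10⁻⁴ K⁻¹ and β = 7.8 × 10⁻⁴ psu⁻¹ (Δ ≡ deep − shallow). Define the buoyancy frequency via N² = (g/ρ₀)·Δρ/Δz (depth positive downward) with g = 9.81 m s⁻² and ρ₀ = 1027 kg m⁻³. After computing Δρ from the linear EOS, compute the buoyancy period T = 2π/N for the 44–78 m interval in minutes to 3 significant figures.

7.57 min

ΔT = +0.9 K, ΔS = +1.07 psu (deep − shallow).
Δρ/ρ₀ = −αΔT + βΔS = -1.71 × 10⁻⁴ + 8.346 × 10⁻⁴ = 6.636 × 10⁻⁴, so Δρ ≈ 0.6815 kg m⁻³.
N² = (g/ρ₀)·Δρ/Δz = g·(Δρ/ρ₀)/Δz = 9.81 × 6.636 × 10⁻⁴ / 34 = 1.9147 × 10⁻⁴ s⁻².
N = √(1.9147 × 10⁻⁴) = 0.013837 rad s⁻¹ → T = 2π/N = 454.09 s = 7.5682 min ≈ 7.57 min.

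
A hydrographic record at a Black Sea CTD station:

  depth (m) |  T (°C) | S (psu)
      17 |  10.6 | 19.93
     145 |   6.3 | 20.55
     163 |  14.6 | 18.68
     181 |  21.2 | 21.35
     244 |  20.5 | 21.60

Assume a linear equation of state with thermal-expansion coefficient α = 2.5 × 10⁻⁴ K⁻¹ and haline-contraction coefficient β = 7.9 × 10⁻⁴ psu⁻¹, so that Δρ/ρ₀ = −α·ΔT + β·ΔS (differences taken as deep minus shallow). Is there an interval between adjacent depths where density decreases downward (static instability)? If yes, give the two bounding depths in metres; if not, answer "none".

Evaluate Δρ/ρ₀ = −αΔT + βΔS across each adjacent pair:
  17–145 m: −αΔT+βΔS = −(2.5 × 10⁻⁴)(-4.3)+(7.9 × 10⁻⁴)(+0.62) = 1.6 × 10⁻³ → stable
  145–163 m: −αΔT+βΔS = −(2.5 × 10⁻⁴)(+8.3)+(7.9 × 10⁻⁴)(-1.87) = -3.6 × 10⁻³ → UNSTABLE
  163–181 m: −αΔT+βΔS = −(2.5 × 10⁻⁴)(+6.6)+(7.9 × 10⁻⁴)(+2.67) = 4.6 × 10⁻⁴ → stable
  181–244 m: −αΔT+βΔS = −(2.5 × 10⁻⁴)(-0.7)+(7.9 × 10⁻⁴)(+0.25) = 3.7 × 10⁻⁴ → stable
The 145–163 m interval has Δρ < 0: lighter water underlies denser water.

145–163 m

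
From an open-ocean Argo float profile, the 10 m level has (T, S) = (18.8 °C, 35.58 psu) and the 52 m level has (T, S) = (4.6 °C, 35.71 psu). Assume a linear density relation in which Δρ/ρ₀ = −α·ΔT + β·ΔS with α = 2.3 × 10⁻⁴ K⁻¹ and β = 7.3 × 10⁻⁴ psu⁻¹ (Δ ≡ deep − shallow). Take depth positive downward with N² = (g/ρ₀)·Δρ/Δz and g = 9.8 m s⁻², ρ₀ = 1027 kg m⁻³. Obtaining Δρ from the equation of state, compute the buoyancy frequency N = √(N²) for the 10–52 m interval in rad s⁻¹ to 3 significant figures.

ΔT = -14.2 K, ΔS = +0.13 psu (deep − shallow).
Δρ/ρ₀ = −αΔT + βΔS = 3.266 × 10⁻³ + 9.49 × 10⁻⁵ = 3.3609 × 10⁻³, so Δρ ≈ 3.452 kg m⁻³.
N² = (g/ρ₀)·Δρ/Δz = g·(Δρ/ρ₀)/Δz = 9.8 × 3.3609 × 10⁻³ / 42 = 7.8421 × 10⁻⁴ s⁻².
N = √(7.8421 × 10⁻⁴) = 0.028004 rad s⁻¹ ≈ 0.0280 rad s⁻¹.

0.0280 rad s⁻¹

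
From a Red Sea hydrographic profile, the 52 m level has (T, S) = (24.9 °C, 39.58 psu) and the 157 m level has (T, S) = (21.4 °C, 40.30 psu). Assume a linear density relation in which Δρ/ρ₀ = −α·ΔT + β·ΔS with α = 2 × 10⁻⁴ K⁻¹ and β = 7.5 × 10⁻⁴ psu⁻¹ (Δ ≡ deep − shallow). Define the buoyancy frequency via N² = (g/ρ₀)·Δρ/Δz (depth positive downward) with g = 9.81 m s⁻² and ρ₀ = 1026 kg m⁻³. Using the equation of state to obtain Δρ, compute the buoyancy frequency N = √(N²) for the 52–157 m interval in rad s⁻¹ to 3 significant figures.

ΔT = -3.5 K, ΔS = +0.72 psu (deep − shallow).
Δρ/ρ₀ = −αΔT + βΔS = 7.00 × 10⁻⁴ + 5.40 × 10⁻⁴ = 1.24 × 10⁻³, so Δρ ≈ 1.272 kg m⁻³.
N² = (g/ρ₀)·Δρ/Δz = g·(Δρ/ρ₀)/Δz = 9.81 × 1.24 × 10⁻³ / 105 = 1.1585 × 10⁻⁴ s⁻².
N = √(1.1585 × 10⁻⁴) = 0.010763 rad s⁻¹ ≈ 0.0108 rad s⁻¹.

0.0108 rad s⁻¹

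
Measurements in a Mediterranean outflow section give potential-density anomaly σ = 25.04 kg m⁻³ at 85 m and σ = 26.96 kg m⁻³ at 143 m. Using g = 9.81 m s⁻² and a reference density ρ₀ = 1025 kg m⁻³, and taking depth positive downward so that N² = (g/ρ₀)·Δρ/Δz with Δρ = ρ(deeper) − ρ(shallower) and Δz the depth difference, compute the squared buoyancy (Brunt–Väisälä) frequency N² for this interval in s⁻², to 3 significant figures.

3.17 × 10⁻⁴ s⁻²

Δρ = 1026.96 − 1025.04 = 1.92 kg m⁻³ over Δz = 143 − 85 = 58 m.
N² = (9.81/1025) × (1.92/58) = 3.1682 × 10⁻⁴ s⁻² ≈ 3.17 × 10⁻⁴ s⁻².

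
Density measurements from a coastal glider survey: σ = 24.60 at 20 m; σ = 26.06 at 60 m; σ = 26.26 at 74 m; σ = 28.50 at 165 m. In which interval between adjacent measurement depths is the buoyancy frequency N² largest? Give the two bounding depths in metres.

Compute the density gradient over each adjacent pair:
  20–60 m: Δρ/Δz = 1.46/40 = 0.036 kg m⁻⁴
  60–74 m: Δρ/Δz = 0.20/14 = 0.014 kg m⁻⁴
  74–165 m: Δρ/Δz = 2.24/91 = 0.025 kg m⁻⁴
The largest gradient is in the 20–60 m interval — the pycnocline.

20–60 m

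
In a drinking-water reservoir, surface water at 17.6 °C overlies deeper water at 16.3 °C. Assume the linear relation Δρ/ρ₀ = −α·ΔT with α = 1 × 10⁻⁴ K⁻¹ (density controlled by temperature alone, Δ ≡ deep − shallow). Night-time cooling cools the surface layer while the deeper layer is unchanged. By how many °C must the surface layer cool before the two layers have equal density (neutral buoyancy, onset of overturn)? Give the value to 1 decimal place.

1.3 °C

With temperature the only control, equal density requires T_surf′ = T_deep.
T_surf′ = 16.3 °C.
Cooling required: 17.6 − 16.3 = 1.3 °C.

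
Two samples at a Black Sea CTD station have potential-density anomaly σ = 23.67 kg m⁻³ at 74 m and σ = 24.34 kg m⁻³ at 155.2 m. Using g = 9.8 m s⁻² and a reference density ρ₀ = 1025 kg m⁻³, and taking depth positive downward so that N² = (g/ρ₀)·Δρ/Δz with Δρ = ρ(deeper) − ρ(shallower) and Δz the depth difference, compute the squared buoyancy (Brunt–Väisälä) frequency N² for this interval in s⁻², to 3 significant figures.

Δρ = 1024.34 − 1023.67 = 0.67 kg m⁻³ over Δz = 155.2 − 74 = 81.2 m.
N² = (9.8/1025) × (0.67/81.2) = 7.8890 × 10⁻⁵ s⁻² ≈ 7.89 × 10⁻⁵ s⁻².
N² > 0, so the interval is statically stable.

7.89 × 10⁻⁵ s⁻²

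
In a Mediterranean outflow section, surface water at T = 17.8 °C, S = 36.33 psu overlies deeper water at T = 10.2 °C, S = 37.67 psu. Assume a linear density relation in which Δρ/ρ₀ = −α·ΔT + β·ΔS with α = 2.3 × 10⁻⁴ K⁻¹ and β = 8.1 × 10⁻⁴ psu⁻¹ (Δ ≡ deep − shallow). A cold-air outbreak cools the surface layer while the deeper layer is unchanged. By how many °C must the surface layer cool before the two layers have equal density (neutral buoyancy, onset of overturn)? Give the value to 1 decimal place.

Neutral buoyancy requires Δρ = 0, i.e. −α(T_deep − T_surf′) + β(S_deep − S_surf) = 0.
T_surf′ = T_deep − (β/α)·ΔS = 10.2 − (8.1 × 10⁻⁴/2.3 × 10⁻⁴)·(+1.34) = 5.481 °C.
Cooling required: 17.8 − (5.481) = 12.319 °C.

12.3 °C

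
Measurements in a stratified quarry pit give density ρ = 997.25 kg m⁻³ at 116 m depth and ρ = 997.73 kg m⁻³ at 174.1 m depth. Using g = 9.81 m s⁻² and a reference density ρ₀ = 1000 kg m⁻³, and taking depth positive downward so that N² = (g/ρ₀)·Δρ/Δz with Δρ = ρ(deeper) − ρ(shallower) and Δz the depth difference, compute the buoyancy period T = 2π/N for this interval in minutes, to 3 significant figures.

Δρ = 997.73 − 997.25 = 0.48 kg m⁻³ over Δz = 174.1 − 116 = 58.1 m.
N² = (9.81/1000) × (0.48/58.1) = 8.1046 × 10⁻⁵ s⁻².
N = √(8.1046 × 10⁻⁵) = 9.0026 × 10⁻³ rad s⁻¹, so T = 2π/N = 697.93 s = 11.632 min ≈ 11.6 min.

11.6 min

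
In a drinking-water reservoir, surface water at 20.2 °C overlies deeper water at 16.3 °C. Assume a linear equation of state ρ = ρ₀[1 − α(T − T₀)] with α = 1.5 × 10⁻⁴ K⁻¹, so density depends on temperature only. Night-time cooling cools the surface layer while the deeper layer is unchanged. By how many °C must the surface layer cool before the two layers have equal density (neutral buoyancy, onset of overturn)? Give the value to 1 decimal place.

With temperature the only control, equal density requires T_surf′ = T_deep.
T_surf′ = 16.3 °C.
Cooling required: 20.2 − 16.3 = 3.9 °C.

3.9 °C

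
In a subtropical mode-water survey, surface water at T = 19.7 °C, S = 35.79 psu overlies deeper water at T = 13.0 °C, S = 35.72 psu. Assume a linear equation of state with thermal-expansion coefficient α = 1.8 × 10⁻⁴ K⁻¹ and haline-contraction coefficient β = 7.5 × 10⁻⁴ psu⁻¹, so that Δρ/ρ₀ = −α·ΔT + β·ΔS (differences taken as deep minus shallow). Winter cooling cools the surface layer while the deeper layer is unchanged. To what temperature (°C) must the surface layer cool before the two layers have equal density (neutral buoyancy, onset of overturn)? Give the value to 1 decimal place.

13.3 °C

Neutral buoyancy requires Δρ = 0, i.e. −α(T_deep − T_surf′) + β(S_deep − S_surf) = 0.
T_surf′ = T_deep − (β/α)·ΔS = 13.0 − (7.5 × 10⁻⁴/1.8 × 10⁻⁴)·(-0.07) = 13.292 °C.
Cooling required: 19.7 − (13.292) = 6.408 °C.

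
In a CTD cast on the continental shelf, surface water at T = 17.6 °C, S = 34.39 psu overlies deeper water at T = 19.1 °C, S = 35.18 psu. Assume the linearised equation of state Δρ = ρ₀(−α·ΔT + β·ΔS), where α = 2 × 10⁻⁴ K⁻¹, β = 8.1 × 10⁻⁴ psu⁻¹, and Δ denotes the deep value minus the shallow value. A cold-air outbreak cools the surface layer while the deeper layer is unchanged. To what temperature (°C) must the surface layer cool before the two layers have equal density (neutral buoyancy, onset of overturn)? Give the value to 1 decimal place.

15.9 °C

Neutral buoyancy requires Δρ = 0, i.e. −α(T_deep − T_surf′) + β(S_deep − S_surf) = 0.
T_surf′ = T_deep − (β/α)·ΔS = 19.1 − (8.1 × 10⁻⁴/2 × 10⁻⁴)·(+0.79) = 15.901 °C.
Cooling required: 17.6 − (15.901) = 1.699 °C.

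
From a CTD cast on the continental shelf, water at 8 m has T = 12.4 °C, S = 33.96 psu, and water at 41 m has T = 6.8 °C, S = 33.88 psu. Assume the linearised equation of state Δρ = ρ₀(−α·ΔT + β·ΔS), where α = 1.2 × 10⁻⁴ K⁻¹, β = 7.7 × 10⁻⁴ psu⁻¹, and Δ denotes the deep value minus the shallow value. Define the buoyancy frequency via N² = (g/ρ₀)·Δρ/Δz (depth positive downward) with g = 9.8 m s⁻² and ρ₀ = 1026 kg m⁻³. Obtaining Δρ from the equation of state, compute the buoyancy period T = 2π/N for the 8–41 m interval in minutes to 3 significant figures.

ΔT = -5.6 K, ΔS = -0.08 psu (deep − shallow).
Δρ/ρ₀ = −αΔT + βΔS = 6.72 × 10⁻⁴ − 6.16 × 10⁻⁵ = 6.104 × 10⁻⁴, so Δρ ≈ 0.6263 kg m⁻³.
N² = (g/ρ₀)·Δρ/Δz = g·(Δρ/ρ₀)/Δz = 9.8 × 6.104 × 10⁻⁴ / 33 = 1.8127 × 10⁻⁴ s⁻².
N = √(1.8127 × 10⁻⁴) = 0.013464 rad s⁻¹ → T = 2π/N = 466.67 s = 7.7778 min ≈ 7.78 min.

7.78 min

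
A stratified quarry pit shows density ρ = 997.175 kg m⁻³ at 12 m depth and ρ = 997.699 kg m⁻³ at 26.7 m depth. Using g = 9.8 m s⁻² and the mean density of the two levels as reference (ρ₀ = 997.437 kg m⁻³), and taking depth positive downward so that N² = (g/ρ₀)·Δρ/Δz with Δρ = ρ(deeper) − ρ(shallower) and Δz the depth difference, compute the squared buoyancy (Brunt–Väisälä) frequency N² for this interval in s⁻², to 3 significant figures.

3.50 × 10⁻⁴ s⁻²

Δρ = 997.699 − 997.175 = 0.524 kg m⁻³ over Δz = 26.7 − 12 = 14.7 m.
N² = (9.8/997.437) × (0.524/14.7) = 3.5023 × 10⁻⁴ s⁻² ≈ 3.50 × 10⁻⁴ s⁻².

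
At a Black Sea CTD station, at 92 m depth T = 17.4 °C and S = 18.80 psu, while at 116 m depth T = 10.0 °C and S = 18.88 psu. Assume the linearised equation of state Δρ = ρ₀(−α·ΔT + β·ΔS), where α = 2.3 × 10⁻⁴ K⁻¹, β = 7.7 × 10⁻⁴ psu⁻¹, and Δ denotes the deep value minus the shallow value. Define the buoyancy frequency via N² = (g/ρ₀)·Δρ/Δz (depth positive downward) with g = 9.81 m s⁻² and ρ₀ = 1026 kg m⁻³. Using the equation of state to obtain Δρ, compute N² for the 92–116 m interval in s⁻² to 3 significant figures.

7.21 × 10⁻⁴ s⁻²

ΔT = -7.4 K, ΔS = +0.08 psu (deep − shallow).
Δρ/ρ₀ = −αΔT + βΔS = 1.702 × 10⁻³ + 6.16 × 10⁻⁵ = 1.7636 × 10⁻³, so Δρ ≈ 1.809 kg m⁻³.
N² = (g/ρ₀)·Δρ/Δz = g·(Δρ/ρ₀)/Δz = 9.81 × 1.7636 × 10⁻³ / 24 = 7.2087 × 10⁻⁴ s⁻² ≈ 7.21 × 10⁻⁴ s⁻².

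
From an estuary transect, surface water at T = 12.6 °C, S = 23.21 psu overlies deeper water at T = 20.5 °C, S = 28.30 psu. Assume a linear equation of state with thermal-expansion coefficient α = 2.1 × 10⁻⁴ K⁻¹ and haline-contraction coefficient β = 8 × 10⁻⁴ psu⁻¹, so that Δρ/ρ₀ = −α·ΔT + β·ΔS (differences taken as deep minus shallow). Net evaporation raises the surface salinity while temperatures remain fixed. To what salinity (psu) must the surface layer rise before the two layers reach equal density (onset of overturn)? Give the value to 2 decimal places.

Neutral buoyancy requires −α(T_deep − T_surf) + β(S_deep − S_surf′) = 0.
S_surf′ = S_deep − (α/β)·ΔT = 28.30 − (2.1 × 10⁻⁴/8 × 10⁻⁴)·(+7.9) = 26.2263 psu.
Increase required: 26.2263 − 23.21 = 3.0163 psu.

26.23 psu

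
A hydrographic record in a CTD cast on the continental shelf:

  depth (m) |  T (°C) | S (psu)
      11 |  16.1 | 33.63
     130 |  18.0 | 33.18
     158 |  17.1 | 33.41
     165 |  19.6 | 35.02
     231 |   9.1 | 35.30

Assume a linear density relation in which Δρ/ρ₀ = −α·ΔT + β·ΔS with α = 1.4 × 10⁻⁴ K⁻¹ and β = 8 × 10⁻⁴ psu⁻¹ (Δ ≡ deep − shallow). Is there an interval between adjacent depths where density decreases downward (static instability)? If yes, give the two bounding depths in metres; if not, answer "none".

11–130 m

Evaluate Δρ/ρ₀ = −αΔT + βΔS across each adjacent pair:
  11–130 m: −αΔT+βΔS = −(1.4 × 10⁻⁴)(+1.9)+(8 × 10⁻⁴)(-0.45) = -6.3 × 10⁻⁴ → UNSTABLE
  130–158 m: −αΔT+βΔS = −(1.4 × 10⁻⁴)(-0.9)+(8 × 10⁻⁴)(+0.23) = 3.1 × 10⁻⁴ → stable
  158–165 m: −αΔT+βΔS = −(1.4 × 10⁻⁴)(+2.5)+(8 × 10⁻⁴)(+1.61) = 9.4 × 10⁻⁴ → stable
  165–231 m: −αΔT+βΔS = −(1.4 × 10⁻⁴)(-10.5)+(8 × 10⁻⁴)(+0.28) = 1.7 × 10⁻³ → stable
The 11–130 m interval has Δρ < 0: lighter water underlies denser water.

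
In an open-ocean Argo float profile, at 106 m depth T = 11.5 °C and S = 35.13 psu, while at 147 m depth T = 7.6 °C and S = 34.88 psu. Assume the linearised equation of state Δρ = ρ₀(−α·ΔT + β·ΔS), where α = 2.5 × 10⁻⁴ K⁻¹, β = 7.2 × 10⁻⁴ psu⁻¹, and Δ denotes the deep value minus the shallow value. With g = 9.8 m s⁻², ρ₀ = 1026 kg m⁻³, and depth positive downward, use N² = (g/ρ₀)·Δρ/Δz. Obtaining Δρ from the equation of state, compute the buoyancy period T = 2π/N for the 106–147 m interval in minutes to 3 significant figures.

7.60 min

ΔT = -3.9 K, ΔS = -0.25 psu (deep − shallow).
Δρ/ρ₀ = −αΔT + βΔS = 9.75 × 10⁻⁴ − 1.80 × 10⁻⁴ = 7.95 × 10⁻⁴, so Δρ ≈ 0.8157 kg m⁻³.
N² = (g/ρ₀)·Δρ/Δz = g·(Δρ/ρ₀)/Δz = 9.8 × 7.95 × 10⁻⁴ / 41 = 1.9002 × 10⁻⁴ s⁻².
N = √(1.9002 × 10⁻⁴) = 0.013785 rad s⁻¹ → T = 2π/N = 455.80 s = 7.5967 min ≈ 7.60 min.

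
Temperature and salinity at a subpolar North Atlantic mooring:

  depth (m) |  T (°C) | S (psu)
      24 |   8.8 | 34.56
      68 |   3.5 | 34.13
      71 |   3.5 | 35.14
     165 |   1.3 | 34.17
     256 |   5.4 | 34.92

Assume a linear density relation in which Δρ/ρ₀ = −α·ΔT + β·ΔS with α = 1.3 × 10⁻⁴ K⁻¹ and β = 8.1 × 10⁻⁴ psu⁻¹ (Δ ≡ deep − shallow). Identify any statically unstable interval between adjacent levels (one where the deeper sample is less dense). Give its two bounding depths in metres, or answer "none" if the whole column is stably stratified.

Evaluate Δρ/ρ₀ = −αΔT + βΔS across each adjacent pair:
  24–68 m: −αΔT+βΔS = −(1.3 × 10⁻⁴)(-5.3)+(8.1 × 10⁻⁴)(-0.43) = 3.4 × 10⁻⁴ → stable
  68–71 m: −αΔT+βΔS = −(1.3 × 10⁻⁴)(+0.0)+(8.1 × 10⁻⁴)(+1.01) = 8.2 × 10⁻⁴ → stable
  71–165 m: −αΔT+βΔS = −(1.3 × 10⁻⁴)(-2.2)+(8.1 × 10⁻⁴)(-0.97) = -5.0 × 10⁻⁴ → UNSTABLE
  165–256 m: −αΔT+βΔS = −(1.3 × 10⁻⁴)(+4.1)+(8.1 × 10⁻⁴)(+0.75) = 7.5 × 10⁻⁵ → stable
The 71–165 m interval has Δρ < 0: lighter water underlies denser water.

71–165 m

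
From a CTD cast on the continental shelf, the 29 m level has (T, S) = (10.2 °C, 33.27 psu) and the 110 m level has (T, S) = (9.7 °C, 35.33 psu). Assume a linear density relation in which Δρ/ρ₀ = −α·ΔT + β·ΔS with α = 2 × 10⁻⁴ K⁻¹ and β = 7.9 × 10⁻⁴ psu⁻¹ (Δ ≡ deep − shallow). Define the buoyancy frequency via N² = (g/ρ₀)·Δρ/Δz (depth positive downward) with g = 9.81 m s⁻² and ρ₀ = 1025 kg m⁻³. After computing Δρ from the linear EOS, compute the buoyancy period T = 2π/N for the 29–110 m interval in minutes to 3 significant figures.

ΔT = -0.5 K, ΔS = +2.06 psu (deep − shallow).
Δρ/ρ₀ = −αΔT + βΔS = 1.00 × 10⁻⁴ + 1.6274 × 10⁻³ = 1.7274 × 10⁻³, so Δρ ≈ 1.771 kg m⁻³.
N² = (g/ρ₀)·Δρ/Δz = g·(Δρ/ρ₀)/Δz = 9.81 × 1.7274 × 10⁻³ / 81 = 2.0921 × 10⁻⁴ s⁻².
N = √(2.0921 × 10⁻⁴) = 0.014464 rad s⁻¹ → T = 2π/N = 434.40 s = 7.2400 min ≈ 7.24 min.

7.24 min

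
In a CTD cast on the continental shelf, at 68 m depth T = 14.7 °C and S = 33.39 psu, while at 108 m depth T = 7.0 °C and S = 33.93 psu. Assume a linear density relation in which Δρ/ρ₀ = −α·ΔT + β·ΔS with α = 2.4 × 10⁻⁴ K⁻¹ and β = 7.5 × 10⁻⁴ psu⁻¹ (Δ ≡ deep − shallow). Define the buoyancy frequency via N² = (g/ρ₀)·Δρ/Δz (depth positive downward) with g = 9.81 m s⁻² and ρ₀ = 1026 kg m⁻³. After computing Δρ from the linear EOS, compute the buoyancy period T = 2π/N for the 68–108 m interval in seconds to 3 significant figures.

267 s

ΔT = -7.7 K, ΔS = +0.54 psu (deep − shallow).
Δρ/ρ₀ = −αΔT + βΔS = 1.848 × 10⁻³ + 4.05 × 10⁻⁴ = 2.253 × 10⁻³, so Δρ ≈ 2.312 kg m⁻³.
N² = (g/ρ₀)·Δρ/Δz = g·(Δρ/ρ₀)/Δz = 9.81 × 2.253 × 10⁻³ / 40 = 5.5255 × 10⁻⁴ s⁻².
N = √(5.5255 × 10⁻⁴) = 0.023506 rad s⁻¹ → T = 2π/N = 267.30 s ≈ 267 s.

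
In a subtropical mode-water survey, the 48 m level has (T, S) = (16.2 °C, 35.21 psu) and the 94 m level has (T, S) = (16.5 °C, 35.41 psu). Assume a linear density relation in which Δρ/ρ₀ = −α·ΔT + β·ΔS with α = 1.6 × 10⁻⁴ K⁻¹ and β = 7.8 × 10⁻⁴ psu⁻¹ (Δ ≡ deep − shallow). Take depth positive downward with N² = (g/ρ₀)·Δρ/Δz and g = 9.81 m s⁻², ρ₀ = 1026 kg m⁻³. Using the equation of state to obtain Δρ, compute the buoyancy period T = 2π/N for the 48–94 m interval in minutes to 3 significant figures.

21.8 min

ΔT = +0.3 K, ΔS = +0.20 psu (deep − shallow).
Δρ/ρ₀ = −αΔT + βΔS = -4.80 × 10⁻⁵ + 1.56 × 10⁻⁴ = 1.08 × 10⁻⁴, so Δρ ≈ 0.1108 kg m⁻³.
N² = (g/ρ₀)·Δρ/Δz = g·(Δρ/ρ₀)/Δz = 9.81 × 1.08 × 10⁻⁴ / 46 = 2.3032 × 10⁻⁵ s⁻².
N = √(2.3032 × 10⁻⁵) = 4.7992 × 10⁻³ rad s⁻¹ → T = 2π/N = 1.3092 × 10³ s = 21.820 min ≈ 21.8 min.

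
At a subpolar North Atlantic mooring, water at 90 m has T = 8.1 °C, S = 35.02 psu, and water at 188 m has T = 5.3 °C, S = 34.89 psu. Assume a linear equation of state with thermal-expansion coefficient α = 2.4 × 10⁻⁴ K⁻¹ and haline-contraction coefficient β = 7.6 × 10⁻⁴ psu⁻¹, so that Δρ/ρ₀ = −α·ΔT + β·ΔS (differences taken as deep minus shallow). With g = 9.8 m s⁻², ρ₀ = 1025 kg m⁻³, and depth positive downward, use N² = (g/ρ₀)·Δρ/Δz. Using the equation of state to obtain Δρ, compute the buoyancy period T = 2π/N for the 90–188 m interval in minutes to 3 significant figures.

ΔT = -2.8 K, ΔS = -0.13 psu (deep − shallow).
Δρ/ρ₀ = −αΔT + βΔS = 6.72 × 10⁻⁴ − 9.88 × 10⁻⁵ = 5.732 × 10⁻⁴, so Δρ ≈ 0.5875 kg m⁻³.
N² = (g/ρ₀)·Δρ/Δz = g·(Δρ/ρ₀)/Δz = 9.8 × 5.732 × 10⁻⁴ / 98 = 5.7320 × 10⁻⁵ s⁻².
N = √(5.7320 × 10⁻⁵) = 7.5710 × 10⁻³ rad s⁻¹ → T = 2π/N = 829.90 s = 13.832 min ≈ 13.8 min.

13.8 min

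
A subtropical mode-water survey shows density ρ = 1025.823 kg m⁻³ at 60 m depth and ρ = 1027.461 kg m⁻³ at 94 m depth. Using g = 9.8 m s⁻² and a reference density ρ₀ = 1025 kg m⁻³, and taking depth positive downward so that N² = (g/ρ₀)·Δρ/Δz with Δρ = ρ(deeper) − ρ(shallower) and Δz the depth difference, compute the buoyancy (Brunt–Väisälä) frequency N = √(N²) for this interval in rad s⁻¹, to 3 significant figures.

Δρ = 1027.461 − 1025.823 = 1.638 kg m⁻³ over Δz = 94 − 60 = 34 m.
N² = (9.8/1025) × (1.638/34) = 4.6061 × 10⁻⁴ s⁻².
N = √(4.6061 × 10⁻⁴) = 0.021462 rad s⁻¹ ≈ 0.0215 rad s⁻¹.

0.0215 rad s⁻¹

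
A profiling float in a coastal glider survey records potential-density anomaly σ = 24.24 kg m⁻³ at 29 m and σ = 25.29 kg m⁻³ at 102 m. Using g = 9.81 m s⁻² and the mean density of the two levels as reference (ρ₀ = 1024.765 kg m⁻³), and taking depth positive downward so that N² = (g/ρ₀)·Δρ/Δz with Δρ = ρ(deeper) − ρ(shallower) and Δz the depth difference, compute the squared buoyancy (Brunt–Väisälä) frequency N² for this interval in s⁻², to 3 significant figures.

1.38 × 10⁻⁴ s⁻²

Δρ = 1025.29 − 1024.24 = 1.05 kg m⁻³ over Δz = 102 − 29 = 73 m.
N² = (9.81/1024.765) × (1.05/73) = 1.3769 × 10⁻⁴ s⁻² ≈ 1.38 × 10⁻⁴ s⁻².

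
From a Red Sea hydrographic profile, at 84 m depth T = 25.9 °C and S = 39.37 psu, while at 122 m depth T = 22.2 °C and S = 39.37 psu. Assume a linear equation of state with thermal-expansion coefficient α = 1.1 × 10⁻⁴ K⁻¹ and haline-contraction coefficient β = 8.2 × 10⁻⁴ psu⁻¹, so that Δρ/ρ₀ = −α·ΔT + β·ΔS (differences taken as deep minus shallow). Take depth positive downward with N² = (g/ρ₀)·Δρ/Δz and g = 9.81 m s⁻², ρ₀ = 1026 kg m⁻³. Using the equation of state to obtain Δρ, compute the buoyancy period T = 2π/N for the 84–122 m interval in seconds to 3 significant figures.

613 s

ΔT = -3.7 K, ΔS = +0.00 psu (deep − shallow).
Δρ/ρ₀ = −αΔT + βΔS = 4.07 × 10⁻⁴ + 0 = 4.07 × 10⁻⁴, so Δρ ≈ 0.4176 kg m⁻³.
N² = (g/ρ₀)·Δρ/Δz = g·(Δρ/ρ₀)/Δz = 9.81 × 4.07 × 10⁻⁴ / 38 = 1.0507 × 10⁻⁴ s⁻².
N = √(1.0507 × 10⁻⁴) = 0.010250 rad s⁻¹ → T = 2π/N = 612.99 s ≈ 613 s.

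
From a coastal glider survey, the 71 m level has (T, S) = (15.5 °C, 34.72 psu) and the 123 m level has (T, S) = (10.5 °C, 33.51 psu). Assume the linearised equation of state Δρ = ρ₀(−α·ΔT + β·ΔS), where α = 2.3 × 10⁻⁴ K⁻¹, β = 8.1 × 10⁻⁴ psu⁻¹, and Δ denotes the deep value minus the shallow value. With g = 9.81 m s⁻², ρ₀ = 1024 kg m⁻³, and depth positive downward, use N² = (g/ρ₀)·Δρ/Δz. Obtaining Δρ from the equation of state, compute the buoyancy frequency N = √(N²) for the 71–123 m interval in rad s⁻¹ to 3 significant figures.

ΔT = -5.0 K, ΔS = -1.21 psu (deep − shallow).
Δρ/ρ₀ = −αΔT + βΔS = 1.15 × 10⁻³ − 9.801 × 10⁻⁴ = 1.699 × 10⁻⁴, so Δρ ≈ 0.1740 kg m⁻³.
N² = (g/ρ₀)·Δρ/Δz = g·(Δρ/ρ₀)/Δz = 9.81 × 1.699 × 10⁻⁴ / 52 = 3.2052 × 10⁻⁵ s⁻².
N = √(3.2052 × 10⁻⁵) = 5.6614 × 10⁻³ rad s⁻¹ ≈ 5.66 × 10⁻³ rad s⁻¹.

5.66 × 10⁻³ rad s⁻¹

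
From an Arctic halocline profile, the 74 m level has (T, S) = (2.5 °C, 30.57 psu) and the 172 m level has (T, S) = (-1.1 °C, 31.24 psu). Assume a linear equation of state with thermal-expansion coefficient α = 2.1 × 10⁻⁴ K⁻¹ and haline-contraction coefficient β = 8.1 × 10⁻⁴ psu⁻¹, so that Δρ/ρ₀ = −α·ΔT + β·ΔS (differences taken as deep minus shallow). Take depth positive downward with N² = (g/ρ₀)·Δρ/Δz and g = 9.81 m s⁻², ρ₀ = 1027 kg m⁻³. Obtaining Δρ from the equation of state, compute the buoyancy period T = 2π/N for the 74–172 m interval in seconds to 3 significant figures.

ΔT = -3.6 K, ΔS = +0.67 psu (deep − shallow).
Δρ/ρ₀ = −αΔT + βΔS = 7.56 × 10⁻⁴ + 5.427 × 10⁻⁴ = 1.2987 × 10⁻³, so Δρ ≈ 1.334 kg m⁻³.
N² = (g/ρ₀)·Δρ/Δz = g·(Δρ/ρ₀)/Δz = 9.81 × 1.2987 × 10⁻³ / 98 = 1.3000 × 10⁻⁴ s⁻².
N = √(1.3000 × 10⁻⁴) = 0.011402 rad s⁻¹ → T = 2π/N = 551.06 s ≈ 551 s.

551 s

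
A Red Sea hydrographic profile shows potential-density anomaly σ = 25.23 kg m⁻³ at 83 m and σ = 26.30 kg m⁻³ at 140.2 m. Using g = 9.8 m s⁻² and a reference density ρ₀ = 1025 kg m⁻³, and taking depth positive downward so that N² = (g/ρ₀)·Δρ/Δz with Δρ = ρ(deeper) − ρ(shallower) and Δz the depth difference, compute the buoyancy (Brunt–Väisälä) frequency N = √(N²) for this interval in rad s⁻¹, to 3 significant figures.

0.0134 rad s⁻¹

Δρ = 1026.30 − 1025.23 = 1.07 kg m⁻³ over Δz = 140.2 − 83 = 57.2 m.
N² = (9.8/1025) × (1.07/57.2) = 1.7885 × 10⁻⁴ s⁻².
N = √(1.7885 × 10⁻⁴) = 0.013373 rad s⁻¹ ≈ 0.0134 rad s⁻¹.
N² > 0, so the interval is statically stable.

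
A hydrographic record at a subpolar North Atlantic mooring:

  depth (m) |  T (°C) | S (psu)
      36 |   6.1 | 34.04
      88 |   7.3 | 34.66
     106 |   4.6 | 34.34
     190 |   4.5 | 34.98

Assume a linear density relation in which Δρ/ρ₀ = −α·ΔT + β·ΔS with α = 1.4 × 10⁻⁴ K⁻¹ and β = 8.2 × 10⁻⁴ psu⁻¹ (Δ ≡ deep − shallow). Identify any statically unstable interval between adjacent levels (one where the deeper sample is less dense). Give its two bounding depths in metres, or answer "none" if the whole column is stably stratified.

Evaluate Δρ/ρ₀ = −αΔT + βΔS across each adjacent pair:
  36–88 m: −αΔT+βΔS = −(1.4 × 10⁻⁴)(+1.2)+(8.2 × 10⁻⁴)(+0.62) = 3.4 × 10⁻⁴ → stable
  88–106 m: −αΔT+βΔS = −(1.4 × 10⁻⁴)(-2.7)+(8.2 × 10⁻⁴)(-0.32) = 1.2 × 10⁻⁴ → stable
  106–190 m: −αΔT+βΔS = −(1.4 × 10⁻⁴)(-0.1)+(8.2 × 10⁻⁴)(+0.64) = 5.4 × 10⁻⁴ → stable
Every interval has Δρ > 0: the column is stably stratified throughout.

none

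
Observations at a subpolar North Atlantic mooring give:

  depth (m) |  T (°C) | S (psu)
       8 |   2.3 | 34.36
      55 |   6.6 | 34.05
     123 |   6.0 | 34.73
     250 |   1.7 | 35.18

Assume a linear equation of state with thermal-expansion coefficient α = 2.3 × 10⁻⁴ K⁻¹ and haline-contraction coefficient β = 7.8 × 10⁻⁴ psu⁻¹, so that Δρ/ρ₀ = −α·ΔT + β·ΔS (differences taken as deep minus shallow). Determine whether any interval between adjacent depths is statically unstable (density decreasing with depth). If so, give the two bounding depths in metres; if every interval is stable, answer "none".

Evaluate Δρ/ρ₀ = −αΔT + βΔS across each adjacent pair:
  8–55 m: −αΔT+βΔS = −(2.3 × 10⁻⁴)(+4.3)+(7.8 × 10⁻⁴)(-0.31) = -1.2 × 10⁻³ → UNSTABLE
  55–123 m: −αΔT+βΔS = −(2.3 × 10⁻⁴)(-0.6)+(7.8 × 10⁻⁴)(+0.68) = 6.7 × 10⁻⁴ → stable
  123–250 m: −αΔT+βΔS = −(2.3 × 10⁻⁴)(-4.3)+(7.8 × 10⁻⁴)(+0.45) = 1.3 × 10⁻³ → stable
The 8–55 m interval has Δρ < 0: lighter water underlies denser water.

8–55 m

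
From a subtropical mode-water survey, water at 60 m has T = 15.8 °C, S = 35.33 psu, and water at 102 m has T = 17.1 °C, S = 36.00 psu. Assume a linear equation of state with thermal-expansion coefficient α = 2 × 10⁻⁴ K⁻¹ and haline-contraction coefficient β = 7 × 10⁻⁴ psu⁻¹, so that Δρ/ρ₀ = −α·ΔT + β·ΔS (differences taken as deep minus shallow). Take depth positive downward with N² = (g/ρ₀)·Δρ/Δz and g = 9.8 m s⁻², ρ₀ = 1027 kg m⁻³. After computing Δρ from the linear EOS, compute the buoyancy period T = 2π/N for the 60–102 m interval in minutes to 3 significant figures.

ΔT = +1.3 K, ΔS = +0.67 psu (deep − shallow).
Δρ/ρ₀ = −αΔT + βΔS = -2.60 × 10⁻⁴ + 4.69 × 10⁻⁴ = 2.09 × 10⁻⁴, so Δρ ≈ 0.2146 kg m⁻³.
N² = (g/ρ₀)·Δρ/Δz = g·(Δρ/ρ₀)/Δz = 9.8 × 2.09 × 10⁻⁴ / 42 = 4.8767 × 10⁻⁵ s⁻².
N = √(4.8767 × 10⁻⁵) = 6.9833 × 10⁻³ rad s⁻¹ → T = 2π/N = 899.74 s = 14.996 min ≈ 15.0 min.

15.0 min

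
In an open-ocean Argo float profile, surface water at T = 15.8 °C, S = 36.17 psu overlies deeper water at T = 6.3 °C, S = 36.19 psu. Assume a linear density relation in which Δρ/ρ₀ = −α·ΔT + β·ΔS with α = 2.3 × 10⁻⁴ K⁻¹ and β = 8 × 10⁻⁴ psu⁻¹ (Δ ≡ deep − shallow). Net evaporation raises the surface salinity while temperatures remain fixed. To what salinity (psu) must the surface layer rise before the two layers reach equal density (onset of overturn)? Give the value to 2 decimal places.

38.92 psu

Neutral buoyancy requires −α(T_deep − T_surf) + β(S_deep − S_surf′) = 0.
S_surf′ = S_deep − (α/β)·ΔT = 36.19 − (2.3 × 10⁻⁴/8 × 10⁻⁴)·(-9.5) = 38.9213 psu.
Increase required: 38.9213 − 36.17 = 2.7513 psu.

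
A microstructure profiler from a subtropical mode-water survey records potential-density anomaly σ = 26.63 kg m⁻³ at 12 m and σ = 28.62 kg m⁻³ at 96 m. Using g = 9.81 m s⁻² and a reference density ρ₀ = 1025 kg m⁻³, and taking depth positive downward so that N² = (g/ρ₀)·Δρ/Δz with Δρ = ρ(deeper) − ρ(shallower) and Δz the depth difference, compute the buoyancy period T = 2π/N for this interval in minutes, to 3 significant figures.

Δρ = 1028.62 − 1026.63 = 1.99 kg m⁻³ over Δz = 96 − 12 = 84 m.
N² = (9.81/1025) × (1.99/84) = 2.2674 × 10⁻⁴ s⁻².
N = √(2.2674 × 10⁻⁴) = 0.015058 rad s⁻¹, so T = 2π/N = 417.27 s = 6.9545 min ≈ 6.95 min.

6.95 min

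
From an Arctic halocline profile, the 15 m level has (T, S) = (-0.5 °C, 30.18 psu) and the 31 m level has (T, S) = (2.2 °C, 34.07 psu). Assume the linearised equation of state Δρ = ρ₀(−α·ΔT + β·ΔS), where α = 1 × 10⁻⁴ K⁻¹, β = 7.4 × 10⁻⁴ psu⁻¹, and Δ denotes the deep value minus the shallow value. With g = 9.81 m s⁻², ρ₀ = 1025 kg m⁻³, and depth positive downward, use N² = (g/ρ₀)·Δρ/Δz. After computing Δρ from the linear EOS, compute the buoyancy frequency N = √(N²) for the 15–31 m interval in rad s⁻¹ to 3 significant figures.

0.0400 rad s⁻¹

ΔT = +2.7 K, ΔS = +3.89 psu (deep − shallow).
Δρ/ρ₀ = −αΔT + βΔS = -2.70 × 10⁻⁴ + 2.8786 × 10⁻³ = 2.6086 × 10⁻³, so Δρ ≈ 2.674 kg m⁻³.
N² = (g/ρ₀)·Δρ/Δz = g·(Δρ/ρ₀)/Δz = 9.81 × 2.6086 × 10⁻³ / 16 = 1.5994 × 10⁻³ s⁻².
N = √(1.5994 × 10⁻³) = 0.039992 rad s⁻¹ ≈ 0.0400 rad s⁻¹.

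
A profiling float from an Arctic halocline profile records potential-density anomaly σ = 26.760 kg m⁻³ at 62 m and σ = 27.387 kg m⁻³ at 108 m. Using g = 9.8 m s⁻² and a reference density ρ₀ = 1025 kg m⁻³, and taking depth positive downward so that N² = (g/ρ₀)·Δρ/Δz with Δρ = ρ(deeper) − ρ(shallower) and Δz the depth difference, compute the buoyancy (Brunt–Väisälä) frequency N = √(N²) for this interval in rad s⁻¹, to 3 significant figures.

Δρ = 1027.387 − 1026.760 = 0.627 kg m⁻³ over Δz = 108 − 62 = 46 m.
N² = (9.8/1025) × (0.627/46) = 1.3032 × 10⁻⁴ s⁻².
N = √(1.3032 × 10⁻⁴) = 0.011416 rad s⁻¹ ≈ 0.0114 rad s⁻¹.
A positive N² confirms static stability across the interval.

0.0114 rad s⁻¹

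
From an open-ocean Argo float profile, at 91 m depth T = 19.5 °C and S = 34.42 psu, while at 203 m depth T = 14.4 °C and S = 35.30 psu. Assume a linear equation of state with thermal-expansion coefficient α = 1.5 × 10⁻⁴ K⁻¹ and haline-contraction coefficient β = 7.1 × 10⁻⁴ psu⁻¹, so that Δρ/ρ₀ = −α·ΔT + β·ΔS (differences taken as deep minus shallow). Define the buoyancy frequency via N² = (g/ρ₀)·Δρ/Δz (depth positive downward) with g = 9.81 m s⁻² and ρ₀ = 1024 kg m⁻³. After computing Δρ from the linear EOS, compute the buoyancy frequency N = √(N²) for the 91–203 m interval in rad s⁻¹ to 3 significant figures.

ΔT = -5.1 K, ΔS = +0.88 psu (deep − shallow).
Δρ/ρ₀ = −αΔT + βΔS = 7.65 × 10⁻⁴ + 6.248 × 10⁻⁴ = 1.3898 × 10⁻³, so Δρ ≈ 1.423 kg m⁻³.
N² = (g/ρ₀)·Δρ/Δz = g·(Δρ/ρ₀)/Δz = 9.81 × 1.3898 × 10⁻³ / 112 = 1.2173 × 10⁻⁴ s⁻².
N = √(1.2173 × 10⁻⁴) = 0.011033 rad s⁻¹ ≈ 0.0110 rad s⁻¹.

0.0110 rad s⁻¹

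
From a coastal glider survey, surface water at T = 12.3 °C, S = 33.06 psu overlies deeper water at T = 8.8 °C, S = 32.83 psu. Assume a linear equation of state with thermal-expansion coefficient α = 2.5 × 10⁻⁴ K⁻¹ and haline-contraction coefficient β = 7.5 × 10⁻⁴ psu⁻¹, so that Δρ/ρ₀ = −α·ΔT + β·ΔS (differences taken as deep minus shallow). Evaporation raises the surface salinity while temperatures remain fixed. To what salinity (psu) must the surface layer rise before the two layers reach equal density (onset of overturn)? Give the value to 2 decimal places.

34.00 psu

Neutral buoyancy requires −α(T_deep − T_surf) + β(S_deep − S_surf′) = 0.
S_surf′ = S_deep − (α/β)·ΔT = 32.83 − (2.5 × 10⁻⁴/7.5 × 10⁻⁴)·(-3.5) = 33.9967 psu.
Increase required: 33.9967 − 33.06 = 0.9367 psu.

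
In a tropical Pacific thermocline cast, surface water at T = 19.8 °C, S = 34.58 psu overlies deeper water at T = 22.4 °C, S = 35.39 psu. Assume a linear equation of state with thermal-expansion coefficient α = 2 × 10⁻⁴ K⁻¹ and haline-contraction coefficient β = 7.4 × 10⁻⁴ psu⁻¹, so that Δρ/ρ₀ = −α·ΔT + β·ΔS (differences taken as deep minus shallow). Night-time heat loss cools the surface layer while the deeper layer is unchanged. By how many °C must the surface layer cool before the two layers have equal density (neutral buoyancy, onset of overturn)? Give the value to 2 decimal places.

Neutral buoyancy requires Δρ = 0, i.e. −α(T_deep − T_surf′) + β(S_deep − S_surf) = 0.
T_surf′ = T_deep − (β/α)·ΔS = 22.4 − (7.4 × 10⁻⁴/2 × 10⁻⁴)·(+0.81) = 19.4030 °C.
Cooling required: 19.8 − (19.4030) = 0.3970 °C.

0.40 °C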